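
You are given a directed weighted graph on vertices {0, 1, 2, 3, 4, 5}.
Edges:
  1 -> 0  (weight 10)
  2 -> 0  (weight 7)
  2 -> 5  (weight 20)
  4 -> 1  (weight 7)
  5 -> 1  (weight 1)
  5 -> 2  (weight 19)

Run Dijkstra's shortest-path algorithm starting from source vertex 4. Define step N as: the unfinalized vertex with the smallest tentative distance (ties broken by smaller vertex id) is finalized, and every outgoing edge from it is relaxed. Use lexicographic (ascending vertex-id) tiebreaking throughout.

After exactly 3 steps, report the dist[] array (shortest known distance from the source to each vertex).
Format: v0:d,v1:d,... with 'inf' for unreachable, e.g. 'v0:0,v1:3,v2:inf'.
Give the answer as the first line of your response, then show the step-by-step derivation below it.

v0:17,v1:7,v2:inf,v3:inf,v4:0,v5:inf

step 1: dist = v0:inf,v1:7,v2:inf,v3:inf,v4:0,v5:inf
step 2: dist = v0:17,v1:7,v2:inf,v3:inf,v4:0,v5:inf
step 3: dist = v0:17,v1:7,v2:inf,v3:inf,v4:0,v5:inf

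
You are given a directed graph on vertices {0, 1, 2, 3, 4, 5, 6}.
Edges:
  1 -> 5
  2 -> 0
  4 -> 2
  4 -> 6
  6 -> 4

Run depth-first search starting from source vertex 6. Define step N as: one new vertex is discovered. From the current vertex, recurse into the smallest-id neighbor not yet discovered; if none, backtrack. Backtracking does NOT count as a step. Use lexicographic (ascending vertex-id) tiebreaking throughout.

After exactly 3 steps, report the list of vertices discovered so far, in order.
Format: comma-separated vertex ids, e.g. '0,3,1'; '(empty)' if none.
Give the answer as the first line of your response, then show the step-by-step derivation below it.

6,4,2

step 1: discover 6; path=6; order=6
step 2: discover 4; path=6>4; order=6,4
step 3: discover 2; path=6>4>2; order=6,4,2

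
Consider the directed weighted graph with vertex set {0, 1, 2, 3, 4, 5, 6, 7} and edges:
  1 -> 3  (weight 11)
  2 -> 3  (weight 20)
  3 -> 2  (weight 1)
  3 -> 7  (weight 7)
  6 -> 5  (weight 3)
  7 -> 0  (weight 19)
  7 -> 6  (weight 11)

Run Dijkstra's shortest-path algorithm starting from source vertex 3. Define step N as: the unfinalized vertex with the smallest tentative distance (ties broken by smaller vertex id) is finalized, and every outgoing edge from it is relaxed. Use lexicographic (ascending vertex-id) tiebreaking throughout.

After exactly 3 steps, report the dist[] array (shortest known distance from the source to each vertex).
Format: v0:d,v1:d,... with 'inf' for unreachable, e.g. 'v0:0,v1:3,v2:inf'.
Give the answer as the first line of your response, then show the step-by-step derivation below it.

v0:26,v1:inf,v2:1,v3:0,v4:inf,v5:inf,v6:18,v7:7

step 1: dist = v0:inf,v1:inf,v2:1,v3:0,v4:inf,v5:inf,v6:inf,v7:7
step 2: dist = v0:inf,v1:inf,v2:1,v3:0,v4:inf,v5:inf,v6:inf,v7:7
step 3: dist = v0:26,v1:inf,v2:1,v3:0,v4:inf,v5:inf,v6:18,v7:7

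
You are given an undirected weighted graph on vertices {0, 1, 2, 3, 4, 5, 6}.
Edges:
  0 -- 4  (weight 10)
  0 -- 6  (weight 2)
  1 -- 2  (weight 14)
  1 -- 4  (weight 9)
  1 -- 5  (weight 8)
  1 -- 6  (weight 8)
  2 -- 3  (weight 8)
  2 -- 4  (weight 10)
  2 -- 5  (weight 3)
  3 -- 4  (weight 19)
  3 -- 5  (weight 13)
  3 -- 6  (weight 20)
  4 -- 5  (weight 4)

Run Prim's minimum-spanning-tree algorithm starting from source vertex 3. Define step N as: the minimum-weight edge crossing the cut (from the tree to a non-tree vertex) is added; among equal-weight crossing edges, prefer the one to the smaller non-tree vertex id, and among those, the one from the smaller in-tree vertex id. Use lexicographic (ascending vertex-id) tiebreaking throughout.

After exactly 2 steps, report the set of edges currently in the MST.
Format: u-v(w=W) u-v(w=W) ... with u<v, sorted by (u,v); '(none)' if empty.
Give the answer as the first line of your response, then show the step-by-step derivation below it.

2-3(w=8) 2-5(w=3)

step 1: add edge 2-3 (w=8); MST = {2-3(w=8)}
step 2: add edge 2-5 (w=3); MST = {2-3(w=8) 2-5(w=3)}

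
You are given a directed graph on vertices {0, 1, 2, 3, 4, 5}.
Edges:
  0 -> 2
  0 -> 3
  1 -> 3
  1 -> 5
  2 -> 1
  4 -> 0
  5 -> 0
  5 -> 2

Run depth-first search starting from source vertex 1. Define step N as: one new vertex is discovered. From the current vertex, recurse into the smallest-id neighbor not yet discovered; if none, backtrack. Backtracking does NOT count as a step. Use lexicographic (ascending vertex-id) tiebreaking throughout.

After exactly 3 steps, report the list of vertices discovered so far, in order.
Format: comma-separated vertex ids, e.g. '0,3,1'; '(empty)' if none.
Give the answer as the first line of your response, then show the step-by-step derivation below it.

1,3,5

step 1: discover 1; path=1; order=1
step 2: discover 3; path=1>3; order=1,3
step 3: discover 5; path=1>5; order=1,3,5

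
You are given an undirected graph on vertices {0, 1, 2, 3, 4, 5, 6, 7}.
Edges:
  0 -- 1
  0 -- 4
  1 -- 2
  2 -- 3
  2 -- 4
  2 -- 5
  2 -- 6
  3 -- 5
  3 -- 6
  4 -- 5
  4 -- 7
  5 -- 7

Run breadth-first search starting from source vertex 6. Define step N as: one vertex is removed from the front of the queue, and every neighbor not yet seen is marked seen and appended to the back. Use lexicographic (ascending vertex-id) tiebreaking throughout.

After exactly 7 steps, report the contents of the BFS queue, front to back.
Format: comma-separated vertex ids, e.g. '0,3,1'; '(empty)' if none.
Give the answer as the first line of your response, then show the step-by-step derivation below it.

7

step 1: dequeue 6; queue=[2,3]; order=6
step 2: dequeue 2; queue=[3,1,4,5]; order=6,2
step 3: dequeue 3; queue=[1,4,5]; order=6,2,3
step 4: dequeue 1; queue=[4,5,0]; order=6,2,3,1
step 5: dequeue 4; queue=[5,0,7]; order=6,2,3,1,4
step 6: dequeue 5; queue=[0,7]; order=6,2,3,1,4,5
step 7: dequeue 0; queue=[7]; order=6,2,3,1,4,5,0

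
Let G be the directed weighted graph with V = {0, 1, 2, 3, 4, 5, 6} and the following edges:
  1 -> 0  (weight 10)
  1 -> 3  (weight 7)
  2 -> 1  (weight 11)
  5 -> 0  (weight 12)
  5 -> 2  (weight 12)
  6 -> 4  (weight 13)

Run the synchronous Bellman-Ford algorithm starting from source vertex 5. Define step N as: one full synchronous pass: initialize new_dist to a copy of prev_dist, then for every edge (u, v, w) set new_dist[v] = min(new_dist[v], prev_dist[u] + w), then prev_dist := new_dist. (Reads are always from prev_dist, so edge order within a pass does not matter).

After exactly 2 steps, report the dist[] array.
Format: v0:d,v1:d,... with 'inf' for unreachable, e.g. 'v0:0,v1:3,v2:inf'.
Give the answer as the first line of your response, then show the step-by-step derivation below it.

v0:12,v1:23,v2:12,v3:inf,v4:inf,v5:0,v6:inf

step 1: dist = v0:12,v1:inf,v2:12,v3:inf,v4:inf,v5:0,v6:inf
step 2: dist = v0:12,v1:23,v2:12,v3:inf,v4:inf,v5:0,v6:inf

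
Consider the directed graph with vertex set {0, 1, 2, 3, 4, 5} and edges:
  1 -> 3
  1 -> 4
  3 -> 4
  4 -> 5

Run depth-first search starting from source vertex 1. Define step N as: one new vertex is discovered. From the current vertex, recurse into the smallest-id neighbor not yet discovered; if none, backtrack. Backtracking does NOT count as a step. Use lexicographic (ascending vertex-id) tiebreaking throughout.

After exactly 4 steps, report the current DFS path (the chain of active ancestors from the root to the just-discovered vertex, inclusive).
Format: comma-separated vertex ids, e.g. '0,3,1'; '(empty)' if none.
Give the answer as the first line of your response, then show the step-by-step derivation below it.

1,3,4,5

step 1: discover 1; path=1; order=1
step 2: discover 3; path=1>3; order=1,3
step 3: discover 4; path=1>3>4; order=1,3,4
step 4: discover 5; path=1>3>4>5; order=1,3,4,5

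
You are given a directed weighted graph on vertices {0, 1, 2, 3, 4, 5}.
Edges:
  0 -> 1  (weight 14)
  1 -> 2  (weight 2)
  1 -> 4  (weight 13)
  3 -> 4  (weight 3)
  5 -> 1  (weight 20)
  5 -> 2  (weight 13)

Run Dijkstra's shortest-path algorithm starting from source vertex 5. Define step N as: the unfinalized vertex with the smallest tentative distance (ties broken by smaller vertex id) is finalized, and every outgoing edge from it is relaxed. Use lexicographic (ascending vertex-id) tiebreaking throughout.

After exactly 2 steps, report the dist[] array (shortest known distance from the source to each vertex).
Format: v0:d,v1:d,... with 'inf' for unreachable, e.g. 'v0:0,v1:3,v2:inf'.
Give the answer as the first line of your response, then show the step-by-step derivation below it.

v0:inf,v1:20,v2:13,v3:inf,v4:inf,v5:0

step 1: dist = v0:inf,v1:20,v2:13,v3:inf,v4:inf,v5:0
step 2: dist = v0:inf,v1:20,v2:13,v3:inf,v4:inf,v5:0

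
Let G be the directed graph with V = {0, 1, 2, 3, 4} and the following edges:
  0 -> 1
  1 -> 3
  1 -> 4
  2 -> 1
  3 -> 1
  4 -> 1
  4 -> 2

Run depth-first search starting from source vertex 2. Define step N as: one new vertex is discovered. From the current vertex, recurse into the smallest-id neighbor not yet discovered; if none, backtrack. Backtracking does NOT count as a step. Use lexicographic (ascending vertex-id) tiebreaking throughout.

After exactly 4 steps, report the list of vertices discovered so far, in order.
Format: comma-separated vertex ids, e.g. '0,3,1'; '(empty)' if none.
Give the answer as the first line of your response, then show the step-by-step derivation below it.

2,1,3,4

step 1: discover 2; path=2; order=2
step 2: discover 1; path=2>1; order=2,1
step 3: discover 3; path=2>1>3; order=2,1,3
step 4: discover 4; path=2>1>4; order=2,1,3,4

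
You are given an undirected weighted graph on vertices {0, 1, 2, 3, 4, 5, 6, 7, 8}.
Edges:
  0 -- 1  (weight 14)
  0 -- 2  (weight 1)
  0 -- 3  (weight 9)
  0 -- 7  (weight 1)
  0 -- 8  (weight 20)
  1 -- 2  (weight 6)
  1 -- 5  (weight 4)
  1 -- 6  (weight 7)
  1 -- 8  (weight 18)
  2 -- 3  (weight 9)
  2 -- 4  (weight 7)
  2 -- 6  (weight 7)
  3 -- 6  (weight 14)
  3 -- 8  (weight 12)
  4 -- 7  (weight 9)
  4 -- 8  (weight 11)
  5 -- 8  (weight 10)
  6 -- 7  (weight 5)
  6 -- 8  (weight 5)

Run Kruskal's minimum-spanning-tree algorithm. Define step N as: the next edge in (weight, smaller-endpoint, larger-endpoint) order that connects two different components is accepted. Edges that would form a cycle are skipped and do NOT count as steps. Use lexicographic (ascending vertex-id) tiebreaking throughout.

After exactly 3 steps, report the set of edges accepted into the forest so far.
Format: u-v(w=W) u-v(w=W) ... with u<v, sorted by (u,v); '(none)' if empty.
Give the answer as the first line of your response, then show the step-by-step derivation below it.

0-2(w=1) 0-7(w=1) 1-5(w=4)

step 1: add edge 0-2 (w=1); MST = {0-2(w=1)}
step 2: add edge 0-7 (w=1); MST = {0-2(w=1) 0-7(w=1)}
step 3: add edge 1-5 (w=4); MST = {0-2(w=1) 0-7(w=1) 1-5(w=4)}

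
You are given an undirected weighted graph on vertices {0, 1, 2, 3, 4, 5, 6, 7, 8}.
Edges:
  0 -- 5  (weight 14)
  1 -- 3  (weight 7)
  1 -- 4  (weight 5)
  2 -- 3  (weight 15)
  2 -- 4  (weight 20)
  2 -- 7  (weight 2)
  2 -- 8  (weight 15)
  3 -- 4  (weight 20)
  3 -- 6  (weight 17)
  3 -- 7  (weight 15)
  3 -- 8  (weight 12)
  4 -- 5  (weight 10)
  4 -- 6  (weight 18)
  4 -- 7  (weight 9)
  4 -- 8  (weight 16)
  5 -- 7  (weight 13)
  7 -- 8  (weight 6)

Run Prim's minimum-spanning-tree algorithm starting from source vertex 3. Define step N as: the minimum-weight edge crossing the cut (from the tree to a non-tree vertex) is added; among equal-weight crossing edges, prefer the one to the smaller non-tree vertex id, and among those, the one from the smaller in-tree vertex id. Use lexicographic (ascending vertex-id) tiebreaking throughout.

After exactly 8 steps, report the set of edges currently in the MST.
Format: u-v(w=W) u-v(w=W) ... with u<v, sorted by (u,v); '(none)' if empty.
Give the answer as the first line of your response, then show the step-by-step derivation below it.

0-5(w=14) 1-3(w=7) 1-4(w=5) 2-7(w=2) 3-6(w=17) 4-5(w=10) 4-7(w=9) 7-8(w=6)

step 1: add edge 1-3 (w=7); MST = {1-3(w=7)}
step 2: add edge 1-4 (w=5); MST = {1-3(w=7) 1-4(w=5)}
step 3: add edge 4-7 (w=9); MST = {1-3(w=7) 1-4(w=5) 4-7(w=9)}
step 4: add edge 2-7 (w=2); MST = {1-3(w=7) 1-4(w=5) 2-7(w=2) 4-7(w=9)}
step 5: add edge 7-8 (w=6); MST = {1-3(w=7) 1-4(w=5) 2-7(w=2) 4-7(w=9) 7-8(w=6)}
step 6: add edge 4-5 (w=10); MST = {1-3(w=7) 1-4(w=5) 2-7(w=2) 4-5(w=10) 4-7(w=9) 7-8(w=6)}
step 7: add edge 0-5 (w=14); MST = {0-5(w=14) 1-3(w=7) 1-4(w=5) 2-7(w=2) 4-5(w=10) 4-7(w=9) 7-8(w=6)}
step 8: add edge 3-6 (w=17); MST = {0-5(w=14) 1-3(w=7) 1-4(w=5) 2-7(w=2) 3-6(w=17) 4-5(w=10) 4-7(w=9) 7-8(w=6)}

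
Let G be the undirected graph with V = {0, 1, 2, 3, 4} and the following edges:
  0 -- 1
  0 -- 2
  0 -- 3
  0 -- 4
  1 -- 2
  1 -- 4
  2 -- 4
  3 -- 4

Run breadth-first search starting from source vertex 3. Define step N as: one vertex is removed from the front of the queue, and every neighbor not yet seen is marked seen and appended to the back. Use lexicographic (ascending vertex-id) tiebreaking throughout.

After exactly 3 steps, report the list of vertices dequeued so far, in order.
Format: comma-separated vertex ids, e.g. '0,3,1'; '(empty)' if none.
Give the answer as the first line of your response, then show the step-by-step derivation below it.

3,0,4

step 1: dequeue 3; queue=[0,4]; order=3
step 2: dequeue 0; queue=[4,1,2]; order=3,0
step 3: dequeue 4; queue=[1,2]; order=3,0,4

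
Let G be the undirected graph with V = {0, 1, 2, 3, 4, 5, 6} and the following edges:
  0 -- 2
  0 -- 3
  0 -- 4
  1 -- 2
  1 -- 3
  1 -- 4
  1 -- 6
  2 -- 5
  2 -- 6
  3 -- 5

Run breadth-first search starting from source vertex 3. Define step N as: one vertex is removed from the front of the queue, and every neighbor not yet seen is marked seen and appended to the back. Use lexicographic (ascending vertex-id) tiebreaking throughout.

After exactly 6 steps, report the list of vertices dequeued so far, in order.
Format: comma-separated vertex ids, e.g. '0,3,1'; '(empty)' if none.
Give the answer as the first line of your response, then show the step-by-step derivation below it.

3,0,1,5,2,4

step 1: dequeue 3; queue=[0,1,5]; order=3
step 2: dequeue 0; queue=[1,5,2,4]; order=3,0
step 3: dequeue 1; queue=[5,2,4,6]; order=3,0,1
step 4: dequeue 5; queue=[2,4,6]; order=3,0,1,5
step 5: dequeue 2; queue=[4,6]; order=3,0,1,5,2
step 6: dequeue 4; queue=[6]; order=3,0,1,5,2,4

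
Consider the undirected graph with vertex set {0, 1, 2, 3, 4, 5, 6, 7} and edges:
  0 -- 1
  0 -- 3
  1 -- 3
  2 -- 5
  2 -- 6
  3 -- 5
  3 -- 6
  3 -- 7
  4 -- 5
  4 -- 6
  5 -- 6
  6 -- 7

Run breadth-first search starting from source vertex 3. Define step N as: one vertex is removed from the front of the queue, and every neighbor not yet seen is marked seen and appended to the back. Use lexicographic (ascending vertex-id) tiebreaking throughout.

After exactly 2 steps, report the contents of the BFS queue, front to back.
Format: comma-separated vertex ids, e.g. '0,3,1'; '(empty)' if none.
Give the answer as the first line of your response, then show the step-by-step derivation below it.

1,5,6,7

step 1: dequeue 3; queue=[0,1,5,6,7]; order=3
step 2: dequeue 0; queue=[1,5,6,7]; order=3,0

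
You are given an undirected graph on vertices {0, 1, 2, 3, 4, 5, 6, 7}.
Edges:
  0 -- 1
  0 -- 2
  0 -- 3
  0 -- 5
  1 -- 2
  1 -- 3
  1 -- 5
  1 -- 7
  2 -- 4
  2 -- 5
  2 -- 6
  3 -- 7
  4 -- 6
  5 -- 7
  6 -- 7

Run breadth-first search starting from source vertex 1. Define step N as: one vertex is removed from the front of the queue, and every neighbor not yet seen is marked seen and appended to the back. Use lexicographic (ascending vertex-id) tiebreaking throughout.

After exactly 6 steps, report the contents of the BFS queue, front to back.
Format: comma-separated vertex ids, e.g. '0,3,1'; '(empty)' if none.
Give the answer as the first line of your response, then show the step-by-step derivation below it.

4,6

step 1: dequeue 1; queue=[0,2,3,5,7]; order=1
step 2: dequeue 0; queue=[2,3,5,7]; order=1,0
step 3: dequeue 2; queue=[3,5,7,4,6]; order=1,0,2
step 4: dequeue 3; queue=[5,7,4,6]; order=1,0,2,3
step 5: dequeue 5; queue=[7,4,6]; order=1,0,2,3,5
step 6: dequeue 7; queue=[4,6]; order=1,0,2,3,5,7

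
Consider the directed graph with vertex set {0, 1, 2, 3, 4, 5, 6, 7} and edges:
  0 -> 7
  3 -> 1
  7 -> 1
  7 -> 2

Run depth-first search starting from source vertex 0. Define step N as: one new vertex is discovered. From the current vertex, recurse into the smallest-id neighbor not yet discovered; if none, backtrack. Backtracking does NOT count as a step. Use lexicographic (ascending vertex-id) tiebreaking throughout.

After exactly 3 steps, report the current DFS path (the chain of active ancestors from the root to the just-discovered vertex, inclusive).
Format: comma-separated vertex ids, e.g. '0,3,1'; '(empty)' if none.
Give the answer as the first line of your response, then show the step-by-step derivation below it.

0,7,1

step 1: discover 0; path=0; order=0
step 2: discover 7; path=0>7; order=0,7
step 3: discover 1; path=0>7>1; order=0,7,1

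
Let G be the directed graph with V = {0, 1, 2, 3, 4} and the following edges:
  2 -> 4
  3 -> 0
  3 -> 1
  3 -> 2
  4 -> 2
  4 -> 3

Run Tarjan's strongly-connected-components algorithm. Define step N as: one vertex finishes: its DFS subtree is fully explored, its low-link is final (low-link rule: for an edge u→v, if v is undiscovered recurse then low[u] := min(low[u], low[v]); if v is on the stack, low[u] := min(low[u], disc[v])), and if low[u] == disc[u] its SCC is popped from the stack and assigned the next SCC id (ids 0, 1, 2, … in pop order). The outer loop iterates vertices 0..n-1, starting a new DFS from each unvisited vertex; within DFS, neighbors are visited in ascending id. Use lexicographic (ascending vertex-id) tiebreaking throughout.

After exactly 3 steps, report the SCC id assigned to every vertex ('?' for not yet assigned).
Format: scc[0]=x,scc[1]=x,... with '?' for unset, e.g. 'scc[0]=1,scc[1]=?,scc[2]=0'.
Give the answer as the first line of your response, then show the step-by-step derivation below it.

scc[0]=0,scc[1]=1,scc[2]=?,scc[3]=?,scc[4]=?

step 1: low=(low[0]=0,low[1]=?,low[2]=?,low[3]=?,low[4]=?); scc=(scc[0]=0,scc[1]=?,scc[2]=?,scc[3]=?,scc[4]=?)
step 2: low=(low[0]=0,low[1]=1,low[2]=?,low[3]=?,low[4]=?); scc=(scc[0]=0,scc[1]=1,scc[2]=?,scc[3]=?,scc[4]=?)
step 3: low=(low[0]=0,low[1]=1,low[2]=2,low[3]=2,low[4]=2); scc=(scc[0]=0,scc[1]=1,scc[2]=?,scc[3]=?,scc[4]=?)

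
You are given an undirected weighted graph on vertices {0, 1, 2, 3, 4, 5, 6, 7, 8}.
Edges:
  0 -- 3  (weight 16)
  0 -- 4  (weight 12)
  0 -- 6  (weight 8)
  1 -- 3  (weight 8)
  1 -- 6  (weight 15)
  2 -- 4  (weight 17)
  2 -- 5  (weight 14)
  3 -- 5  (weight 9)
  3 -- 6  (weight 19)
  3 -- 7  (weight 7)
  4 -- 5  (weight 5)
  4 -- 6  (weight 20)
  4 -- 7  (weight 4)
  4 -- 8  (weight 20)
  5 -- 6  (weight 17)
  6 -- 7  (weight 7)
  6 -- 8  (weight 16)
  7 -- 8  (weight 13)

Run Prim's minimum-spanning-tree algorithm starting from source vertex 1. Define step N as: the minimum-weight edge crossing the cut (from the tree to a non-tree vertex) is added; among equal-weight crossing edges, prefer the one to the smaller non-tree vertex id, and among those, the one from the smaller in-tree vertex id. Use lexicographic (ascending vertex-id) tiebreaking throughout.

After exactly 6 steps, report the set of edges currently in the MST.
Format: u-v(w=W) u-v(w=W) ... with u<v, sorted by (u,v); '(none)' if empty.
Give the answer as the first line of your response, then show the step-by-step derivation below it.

0-6(w=8) 1-3(w=8) 3-7(w=7) 4-5(w=5) 4-7(w=4) 6-7(w=7)

step 1: add edge 1-3 (w=8); MST = {1-3(w=8)}
step 2: add edge 3-7 (w=7); MST = {1-3(w=8) 3-7(w=7)}
step 3: add edge 4-7 (w=4); MST = {1-3(w=8) 3-7(w=7) 4-7(w=4)}
step 4: add edge 4-5 (w=5); MST = {1-3(w=8) 3-7(w=7) 4-5(w=5) 4-7(w=4)}
step 5: add edge 6-7 (w=7); MST = {1-3(w=8) 3-7(w=7) 4-5(w=5) 4-7(w=4) 6-7(w=7)}
step 6: add edge 0-6 (w=8); MST = {0-6(w=8) 1-3(w=8) 3-7(w=7) 4-5(w=5) 4-7(w=4) 6-7(w=7)}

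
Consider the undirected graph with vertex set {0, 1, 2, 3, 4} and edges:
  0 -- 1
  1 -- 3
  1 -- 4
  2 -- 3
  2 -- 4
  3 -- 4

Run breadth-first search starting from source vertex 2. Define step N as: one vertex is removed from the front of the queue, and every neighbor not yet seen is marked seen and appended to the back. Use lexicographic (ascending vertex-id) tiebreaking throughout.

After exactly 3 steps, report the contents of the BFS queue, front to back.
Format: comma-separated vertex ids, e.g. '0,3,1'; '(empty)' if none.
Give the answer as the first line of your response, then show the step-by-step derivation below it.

1

step 1: dequeue 2; queue=[3,4]; order=2
step 2: dequeue 3; queue=[4,1]; order=2,3
step 3: dequeue 4; queue=[1]; order=2,3,4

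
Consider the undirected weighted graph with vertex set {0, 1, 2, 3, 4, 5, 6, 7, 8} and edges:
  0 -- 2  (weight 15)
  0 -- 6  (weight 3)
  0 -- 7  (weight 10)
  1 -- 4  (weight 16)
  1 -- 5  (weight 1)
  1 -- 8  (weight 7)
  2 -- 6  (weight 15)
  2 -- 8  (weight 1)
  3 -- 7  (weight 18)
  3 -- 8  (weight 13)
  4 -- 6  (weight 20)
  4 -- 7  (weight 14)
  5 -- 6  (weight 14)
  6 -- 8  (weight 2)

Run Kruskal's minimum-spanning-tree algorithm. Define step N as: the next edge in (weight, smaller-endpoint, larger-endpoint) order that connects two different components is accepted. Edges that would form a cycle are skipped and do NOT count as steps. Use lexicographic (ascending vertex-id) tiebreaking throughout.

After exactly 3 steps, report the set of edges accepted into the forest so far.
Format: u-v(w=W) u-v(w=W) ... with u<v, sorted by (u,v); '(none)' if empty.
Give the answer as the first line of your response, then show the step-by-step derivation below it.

1-5(w=1) 2-8(w=1) 6-8(w=2)

step 1: add edge 1-5 (w=1); MST = {1-5(w=1)}
step 2: add edge 2-8 (w=1); MST = {1-5(w=1) 2-8(w=1)}
step 3: add edge 6-8 (w=2); MST = {1-5(w=1) 2-8(w=1) 6-8(w=2)}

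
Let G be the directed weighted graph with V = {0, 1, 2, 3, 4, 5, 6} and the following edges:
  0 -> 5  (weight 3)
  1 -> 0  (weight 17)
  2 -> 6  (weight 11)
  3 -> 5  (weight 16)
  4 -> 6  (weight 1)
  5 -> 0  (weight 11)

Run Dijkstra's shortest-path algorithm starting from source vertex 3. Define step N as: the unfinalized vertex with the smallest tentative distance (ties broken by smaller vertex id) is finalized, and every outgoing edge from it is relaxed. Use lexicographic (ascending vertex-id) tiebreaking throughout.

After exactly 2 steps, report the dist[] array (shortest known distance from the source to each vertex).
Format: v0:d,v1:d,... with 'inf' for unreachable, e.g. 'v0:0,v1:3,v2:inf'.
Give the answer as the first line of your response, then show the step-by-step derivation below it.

v0:27,v1:inf,v2:inf,v3:0,v4:inf,v5:16,v6:inf

step 1: dist = v0:inf,v1:inf,v2:inf,v3:0,v4:inf,v5:16,v6:inf
step 2: dist = v0:27,v1:inf,v2:inf,v3:0,v4:inf,v5:16,v6:inf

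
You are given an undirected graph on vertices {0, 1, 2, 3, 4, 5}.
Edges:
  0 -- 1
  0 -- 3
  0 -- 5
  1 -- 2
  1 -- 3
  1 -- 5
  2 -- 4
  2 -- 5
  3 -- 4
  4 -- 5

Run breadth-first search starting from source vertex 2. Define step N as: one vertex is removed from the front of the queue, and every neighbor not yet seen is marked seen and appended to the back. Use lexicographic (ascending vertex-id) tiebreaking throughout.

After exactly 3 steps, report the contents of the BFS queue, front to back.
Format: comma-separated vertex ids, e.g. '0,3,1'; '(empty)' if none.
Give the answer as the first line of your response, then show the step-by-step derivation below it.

5,0,3

step 1: dequeue 2; queue=[1,4,5]; order=2
step 2: dequeue 1; queue=[4,5,0,3]; order=2,1
step 3: dequeue 4; queue=[5,0,3]; order=2,1,4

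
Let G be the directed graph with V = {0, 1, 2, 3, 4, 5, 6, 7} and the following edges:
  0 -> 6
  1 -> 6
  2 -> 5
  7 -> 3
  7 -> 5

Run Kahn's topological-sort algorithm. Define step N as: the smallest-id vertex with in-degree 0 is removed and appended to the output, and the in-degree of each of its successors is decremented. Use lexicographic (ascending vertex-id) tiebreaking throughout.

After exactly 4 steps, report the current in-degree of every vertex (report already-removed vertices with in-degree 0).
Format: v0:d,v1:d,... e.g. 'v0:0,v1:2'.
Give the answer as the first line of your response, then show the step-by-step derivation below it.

v0:0,v1:0,v2:0,v3:1,v4:0,v5:1,v6:0,v7:0

step 1: output 0; order=[0]; indeg=(0,0,0,1,0,2,1,0)
step 2: output 1; order=[0,1]; indeg=(0,0,0,1,0,2,0,0)
step 3: output 2; order=[0,1,2]; indeg=(0,0,0,1,0,1,0,0)
step 4: output 4; order=[0,1,2,4]; indeg=(0,0,0,1,0,1,0,0)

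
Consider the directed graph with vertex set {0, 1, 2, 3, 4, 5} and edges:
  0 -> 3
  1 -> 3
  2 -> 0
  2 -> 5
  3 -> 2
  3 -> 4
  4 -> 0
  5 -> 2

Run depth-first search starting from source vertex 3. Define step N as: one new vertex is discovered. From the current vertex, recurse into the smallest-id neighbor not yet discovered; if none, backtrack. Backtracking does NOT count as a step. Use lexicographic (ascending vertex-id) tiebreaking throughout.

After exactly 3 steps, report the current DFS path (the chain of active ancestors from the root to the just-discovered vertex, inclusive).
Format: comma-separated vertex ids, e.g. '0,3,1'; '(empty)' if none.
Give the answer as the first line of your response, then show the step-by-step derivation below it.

3,2,0

step 1: discover 3; path=3; order=3
step 2: discover 2; path=3>2; order=3,2
step 3: discover 0; path=3>2>0; order=3,2,0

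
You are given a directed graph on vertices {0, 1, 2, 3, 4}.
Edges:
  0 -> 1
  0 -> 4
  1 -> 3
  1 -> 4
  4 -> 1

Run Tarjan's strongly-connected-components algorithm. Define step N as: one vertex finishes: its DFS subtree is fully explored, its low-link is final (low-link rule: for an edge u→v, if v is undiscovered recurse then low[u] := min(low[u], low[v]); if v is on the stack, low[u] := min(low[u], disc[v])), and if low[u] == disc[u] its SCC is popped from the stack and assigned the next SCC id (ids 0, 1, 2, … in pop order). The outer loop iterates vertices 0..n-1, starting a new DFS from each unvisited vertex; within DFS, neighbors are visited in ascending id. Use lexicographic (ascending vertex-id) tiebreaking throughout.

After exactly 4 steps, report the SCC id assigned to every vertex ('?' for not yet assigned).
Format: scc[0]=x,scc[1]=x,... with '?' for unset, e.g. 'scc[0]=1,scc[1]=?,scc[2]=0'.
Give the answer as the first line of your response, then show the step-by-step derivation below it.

scc[0]=2,scc[1]=1,scc[2]=?,scc[3]=0,scc[4]=1

step 1: low=(low[0]=0,low[1]=1,low[2]=?,low[3]=2,low[4]=?); scc=(scc[0]=?,scc[1]=?,scc[2]=?,scc[3]=0,scc[4]=?)
step 2: low=(low[0]=0,low[1]=1,low[2]=?,low[3]=2,low[4]=1); scc=(scc[0]=?,scc[1]=?,scc[2]=?,scc[3]=0,scc[4]=?)
step 3: low=(low[0]=0,low[1]=1,low[2]=?,low[3]=2,low[4]=1); scc=(scc[0]=?,scc[1]=1,scc[2]=?,scc[3]=0,scc[4]=1)
step 4: low=(low[0]=0,low[1]=1,low[2]=?,low[3]=2,low[4]=1); scc=(scc[0]=2,scc[1]=1,scc[2]=?,scc[3]=0,scc[4]=1)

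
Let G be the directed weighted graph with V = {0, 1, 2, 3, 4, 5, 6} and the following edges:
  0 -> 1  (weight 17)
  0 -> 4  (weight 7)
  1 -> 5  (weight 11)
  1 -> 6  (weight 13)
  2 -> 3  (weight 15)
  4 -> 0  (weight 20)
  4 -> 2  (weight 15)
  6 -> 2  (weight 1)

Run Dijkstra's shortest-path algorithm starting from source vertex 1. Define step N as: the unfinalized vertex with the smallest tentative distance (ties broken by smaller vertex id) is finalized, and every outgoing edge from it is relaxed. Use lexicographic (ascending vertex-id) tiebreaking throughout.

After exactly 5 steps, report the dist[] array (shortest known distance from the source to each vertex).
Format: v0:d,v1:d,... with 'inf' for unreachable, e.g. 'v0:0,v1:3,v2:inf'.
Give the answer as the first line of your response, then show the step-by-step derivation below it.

v0:inf,v1:0,v2:14,v3:29,v4:inf,v5:11,v6:13

step 1: dist = v0:inf,v1:0,v2:inf,v3:inf,v4:inf,v5:11,v6:13
step 2: dist = v0:inf,v1:0,v2:inf,v3:inf,v4:inf,v5:11,v6:13
step 3: dist = v0:inf,v1:0,v2:14,v3:inf,v4:inf,v5:11,v6:13
step 4: dist = v0:inf,v1:0,v2:14,v3:29,v4:inf,v5:11,v6:13
step 5: dist = v0:inf,v1:0,v2:14,v3:29,v4:inf,v5:11,v6:13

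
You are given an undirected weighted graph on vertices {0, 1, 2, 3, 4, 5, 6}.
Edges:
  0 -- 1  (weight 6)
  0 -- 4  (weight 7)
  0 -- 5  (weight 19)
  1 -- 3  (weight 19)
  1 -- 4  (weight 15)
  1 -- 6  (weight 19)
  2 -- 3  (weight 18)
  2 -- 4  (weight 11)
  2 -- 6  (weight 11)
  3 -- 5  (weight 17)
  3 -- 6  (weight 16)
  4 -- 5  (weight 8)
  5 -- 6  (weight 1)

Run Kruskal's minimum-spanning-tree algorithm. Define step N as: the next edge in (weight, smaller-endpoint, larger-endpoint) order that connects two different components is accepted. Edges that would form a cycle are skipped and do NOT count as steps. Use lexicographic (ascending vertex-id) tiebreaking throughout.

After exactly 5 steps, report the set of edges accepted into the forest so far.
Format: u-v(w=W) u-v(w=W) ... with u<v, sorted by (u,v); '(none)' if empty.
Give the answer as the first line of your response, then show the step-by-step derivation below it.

0-1(w=6) 0-4(w=7) 2-4(w=11) 4-5(w=8) 5-6(w=1)

step 1: add edge 5-6 (w=1); MST = {5-6(w=1)}
step 2: add edge 0-1 (w=6); MST = {0-1(w=6) 5-6(w=1)}
step 3: add edge 0-4 (w=7); MST = {0-1(w=6) 0-4(w=7) 5-6(w=1)}
step 4: add edge 4-5 (w=8); MST = {0-1(w=6) 0-4(w=7) 4-5(w=8) 5-6(w=1)}
step 5: add edge 2-4 (w=11); MST = {0-1(w=6) 0-4(w=7) 2-4(w=11) 4-5(w=8) 5-6(w=1)}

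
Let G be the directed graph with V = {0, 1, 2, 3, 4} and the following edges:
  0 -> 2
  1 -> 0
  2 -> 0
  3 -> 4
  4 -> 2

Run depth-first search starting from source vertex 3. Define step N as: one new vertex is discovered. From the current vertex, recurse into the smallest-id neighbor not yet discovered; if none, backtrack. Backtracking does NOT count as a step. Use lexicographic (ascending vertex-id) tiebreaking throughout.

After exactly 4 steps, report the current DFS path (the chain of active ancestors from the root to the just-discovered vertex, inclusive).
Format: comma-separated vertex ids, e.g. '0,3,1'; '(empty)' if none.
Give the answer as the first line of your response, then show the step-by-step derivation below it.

3,4,2,0

step 1: discover 3; path=3; order=3
step 2: discover 4; path=3>4; order=3,4
step 3: discover 2; path=3>4>2; order=3,4,2
step 4: discover 0; path=3>4>2>0; order=3,4,2,0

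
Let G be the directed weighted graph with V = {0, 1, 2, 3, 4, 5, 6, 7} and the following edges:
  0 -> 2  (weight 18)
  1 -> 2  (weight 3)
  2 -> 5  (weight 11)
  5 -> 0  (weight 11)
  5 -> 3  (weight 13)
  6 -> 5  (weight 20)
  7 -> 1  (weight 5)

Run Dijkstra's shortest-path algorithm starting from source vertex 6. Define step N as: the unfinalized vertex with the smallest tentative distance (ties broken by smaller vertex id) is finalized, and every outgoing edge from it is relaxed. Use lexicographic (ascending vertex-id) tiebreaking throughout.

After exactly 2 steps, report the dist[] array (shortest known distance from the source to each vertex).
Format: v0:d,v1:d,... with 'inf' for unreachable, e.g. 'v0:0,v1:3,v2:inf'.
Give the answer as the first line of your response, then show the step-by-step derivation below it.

v0:31,v1:inf,v2:inf,v3:33,v4:inf,v5:20,v6:0,v7:inf

step 1: dist = v0:inf,v1:inf,v2:inf,v3:inf,v4:inf,v5:20,v6:0,v7:inf
step 2: dist = v0:31,v1:inf,v2:inf,v3:33,v4:inf,v5:20,v6:0,v7:inf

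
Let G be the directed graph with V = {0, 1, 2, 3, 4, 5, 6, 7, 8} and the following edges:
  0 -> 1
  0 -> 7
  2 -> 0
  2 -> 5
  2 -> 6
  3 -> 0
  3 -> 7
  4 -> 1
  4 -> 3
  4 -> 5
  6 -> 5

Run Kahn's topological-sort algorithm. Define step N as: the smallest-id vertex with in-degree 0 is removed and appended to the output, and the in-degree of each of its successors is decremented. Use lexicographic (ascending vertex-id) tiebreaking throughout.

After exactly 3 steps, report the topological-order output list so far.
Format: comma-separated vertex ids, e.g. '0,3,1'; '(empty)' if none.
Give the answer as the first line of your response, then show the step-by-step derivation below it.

2,4,3

step 1: output 2; order=[2]; indeg=(1,2,0,1,0,2,0,2,0)
step 2: output 4; order=[2,4]; indeg=(1,1,0,0,0,1,0,2,0)
step 3: output 3; order=[2,4,3]; indeg=(0,1,0,0,0,1,0,1,0)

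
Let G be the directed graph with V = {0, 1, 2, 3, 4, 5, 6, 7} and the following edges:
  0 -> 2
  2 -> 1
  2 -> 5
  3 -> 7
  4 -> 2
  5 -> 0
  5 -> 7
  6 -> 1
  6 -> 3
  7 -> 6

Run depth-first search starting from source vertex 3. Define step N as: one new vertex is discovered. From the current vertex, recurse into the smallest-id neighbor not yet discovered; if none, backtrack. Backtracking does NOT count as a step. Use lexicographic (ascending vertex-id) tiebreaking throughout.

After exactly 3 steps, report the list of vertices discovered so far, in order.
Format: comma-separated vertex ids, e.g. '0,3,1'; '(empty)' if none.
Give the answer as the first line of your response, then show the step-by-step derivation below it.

3,7,6

step 1: discover 3; path=3; order=3
step 2: discover 7; path=3>7; order=3,7
step 3: discover 6; path=3>7>6; order=3,7,6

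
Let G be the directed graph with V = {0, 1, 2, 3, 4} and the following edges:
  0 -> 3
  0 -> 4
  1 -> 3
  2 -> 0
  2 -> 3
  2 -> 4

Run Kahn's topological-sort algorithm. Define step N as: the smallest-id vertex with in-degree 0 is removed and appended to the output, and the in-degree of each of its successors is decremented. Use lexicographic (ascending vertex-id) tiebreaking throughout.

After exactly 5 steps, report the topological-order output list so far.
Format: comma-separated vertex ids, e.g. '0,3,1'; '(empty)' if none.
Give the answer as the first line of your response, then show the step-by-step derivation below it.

1,2,0,3,4

step 1: output 1; order=[1]; indeg=(1,0,0,2,2)
step 2: output 2; order=[1,2]; indeg=(0,0,0,1,1)
step 3: output 0; order=[1,2,0]; indeg=(0,0,0,0,0)
step 4: output 3; order=[1,2,0,3]; indeg=(0,0,0,0,0)
step 5: output 4; order=[1,2,0,3,4]; indeg=(0,0,0,0,0)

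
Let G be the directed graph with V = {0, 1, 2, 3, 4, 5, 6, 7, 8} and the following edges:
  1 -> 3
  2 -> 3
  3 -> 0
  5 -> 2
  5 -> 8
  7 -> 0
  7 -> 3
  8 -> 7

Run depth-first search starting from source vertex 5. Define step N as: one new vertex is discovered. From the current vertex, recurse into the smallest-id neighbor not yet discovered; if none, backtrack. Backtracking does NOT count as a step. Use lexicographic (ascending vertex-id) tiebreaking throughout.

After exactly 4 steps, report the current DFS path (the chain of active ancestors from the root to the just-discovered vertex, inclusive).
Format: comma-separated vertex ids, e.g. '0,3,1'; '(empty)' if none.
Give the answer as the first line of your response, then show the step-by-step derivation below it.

5,2,3,0

step 1: discover 5; path=5; order=5
step 2: discover 2; path=5>2; order=5,2
step 3: discover 3; path=5>2>3; order=5,2,3
step 4: discover 0; path=5>2>3>0; order=5,2,3,0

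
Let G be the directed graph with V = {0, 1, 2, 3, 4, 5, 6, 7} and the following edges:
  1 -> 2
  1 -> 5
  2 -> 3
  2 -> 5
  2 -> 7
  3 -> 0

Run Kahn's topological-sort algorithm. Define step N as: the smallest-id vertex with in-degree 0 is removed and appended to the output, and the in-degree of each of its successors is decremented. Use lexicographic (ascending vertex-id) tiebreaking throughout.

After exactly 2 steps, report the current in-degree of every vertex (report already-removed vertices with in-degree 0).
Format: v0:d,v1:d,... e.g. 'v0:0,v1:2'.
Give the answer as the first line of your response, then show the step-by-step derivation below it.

v0:1,v1:0,v2:0,v3:0,v4:0,v5:0,v6:0,v7:0

step 1: output 1; order=[1]; indeg=(1,0,0,1,0,1,0,1)
step 2: output 2; order=[1,2]; indeg=(1,0,0,0,0,0,0,0)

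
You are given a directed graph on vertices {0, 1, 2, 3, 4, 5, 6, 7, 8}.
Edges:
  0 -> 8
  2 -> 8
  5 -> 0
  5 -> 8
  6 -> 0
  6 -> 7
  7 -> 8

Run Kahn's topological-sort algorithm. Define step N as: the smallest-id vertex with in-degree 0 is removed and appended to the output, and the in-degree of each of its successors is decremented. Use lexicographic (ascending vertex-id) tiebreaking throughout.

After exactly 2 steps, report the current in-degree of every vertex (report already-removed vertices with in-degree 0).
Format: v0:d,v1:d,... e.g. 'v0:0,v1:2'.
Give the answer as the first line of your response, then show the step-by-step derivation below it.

v0:2,v1:0,v2:0,v3:0,v4:0,v5:0,v6:0,v7:1,v8:3

step 1: output 1; order=[1]; indeg=(2,0,0,0,0,0,0,1,4)
step 2: output 2; order=[1,2]; indeg=(2,0,0,0,0,0,0,1,3)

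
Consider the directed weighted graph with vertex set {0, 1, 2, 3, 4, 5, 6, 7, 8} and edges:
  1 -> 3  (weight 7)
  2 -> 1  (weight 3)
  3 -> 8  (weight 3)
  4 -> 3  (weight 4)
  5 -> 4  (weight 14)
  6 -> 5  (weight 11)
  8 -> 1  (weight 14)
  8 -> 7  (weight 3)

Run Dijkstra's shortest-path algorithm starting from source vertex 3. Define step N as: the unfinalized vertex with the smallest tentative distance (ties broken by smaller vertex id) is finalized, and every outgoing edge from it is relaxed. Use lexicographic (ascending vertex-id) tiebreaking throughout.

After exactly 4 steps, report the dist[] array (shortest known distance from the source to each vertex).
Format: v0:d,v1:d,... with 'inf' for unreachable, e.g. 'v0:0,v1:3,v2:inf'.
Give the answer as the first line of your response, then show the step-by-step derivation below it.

v0:inf,v1:17,v2:inf,v3:0,v4:inf,v5:inf,v6:inf,v7:6,v8:3

step 1: dist = v0:inf,v1:inf,v2:inf,v3:0,v4:inf,v5:inf,v6:inf,v7:inf,v8:3
step 2: dist = v0:inf,v1:17,v2:inf,v3:0,v4:inf,v5:inf,v6:inf,v7:6,v8:3
step 3: dist = v0:inf,v1:17,v2:inf,v3:0,v4:inf,v5:inf,v6:inf,v7:6,v8:3
step 4: dist = v0:inf,v1:17,v2:inf,v3:0,v4:inf,v5:inf,v6:inf,v7:6,v8:3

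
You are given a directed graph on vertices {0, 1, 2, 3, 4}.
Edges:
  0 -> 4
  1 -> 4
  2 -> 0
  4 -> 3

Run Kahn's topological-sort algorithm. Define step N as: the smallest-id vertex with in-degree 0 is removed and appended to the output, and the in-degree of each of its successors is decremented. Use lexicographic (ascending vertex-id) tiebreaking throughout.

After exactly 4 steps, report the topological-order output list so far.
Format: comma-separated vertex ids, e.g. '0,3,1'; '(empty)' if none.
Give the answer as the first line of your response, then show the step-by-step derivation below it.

1,2,0,4

step 1: output 1; order=[1]; indeg=(1,0,0,1,1)
step 2: output 2; order=[1,2]; indeg=(0,0,0,1,1)
step 3: output 0; order=[1,2,0]; indeg=(0,0,0,1,0)
step 4: output 4; order=[1,2,0,4]; indeg=(0,0,0,0,0)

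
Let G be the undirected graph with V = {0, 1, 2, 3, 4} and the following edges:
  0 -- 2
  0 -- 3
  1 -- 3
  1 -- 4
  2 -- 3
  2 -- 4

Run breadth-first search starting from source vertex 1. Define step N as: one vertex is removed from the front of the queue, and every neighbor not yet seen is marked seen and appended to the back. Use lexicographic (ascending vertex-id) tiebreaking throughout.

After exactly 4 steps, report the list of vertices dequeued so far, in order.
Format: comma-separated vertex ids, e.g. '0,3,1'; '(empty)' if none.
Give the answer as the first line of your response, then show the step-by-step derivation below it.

1,3,4,0

step 1: dequeue 1; queue=[3,4]; order=1
step 2: dequeue 3; queue=[4,0,2]; order=1,3
step 3: dequeue 4; queue=[0,2]; order=1,3,4
step 4: dequeue 0; queue=[2]; order=1,3,4,0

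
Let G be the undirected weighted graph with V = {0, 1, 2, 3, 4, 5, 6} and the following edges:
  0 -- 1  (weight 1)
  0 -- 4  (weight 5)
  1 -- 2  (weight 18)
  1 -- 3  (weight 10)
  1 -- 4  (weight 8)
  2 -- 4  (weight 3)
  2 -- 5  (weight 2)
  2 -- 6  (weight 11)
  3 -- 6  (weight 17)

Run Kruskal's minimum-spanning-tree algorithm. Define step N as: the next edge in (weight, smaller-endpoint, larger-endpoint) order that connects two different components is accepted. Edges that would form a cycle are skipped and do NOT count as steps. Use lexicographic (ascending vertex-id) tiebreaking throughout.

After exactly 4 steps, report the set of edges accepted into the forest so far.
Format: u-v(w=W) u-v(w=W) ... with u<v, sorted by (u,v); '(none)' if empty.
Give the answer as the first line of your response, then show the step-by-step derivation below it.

0-1(w=1) 0-4(w=5) 2-4(w=3) 2-5(w=2)

step 1: add edge 0-1 (w=1); MST = {0-1(w=1)}
step 2: add edge 2-5 (w=2); MST = {0-1(w=1) 2-5(w=2)}
step 3: add edge 2-4 (w=3); MST = {0-1(w=1) 2-4(w=3) 2-5(w=2)}
step 4: add edge 0-4 (w=5); MST = {0-1(w=1) 0-4(w=5) 2-4(w=3) 2-5(w=2)}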